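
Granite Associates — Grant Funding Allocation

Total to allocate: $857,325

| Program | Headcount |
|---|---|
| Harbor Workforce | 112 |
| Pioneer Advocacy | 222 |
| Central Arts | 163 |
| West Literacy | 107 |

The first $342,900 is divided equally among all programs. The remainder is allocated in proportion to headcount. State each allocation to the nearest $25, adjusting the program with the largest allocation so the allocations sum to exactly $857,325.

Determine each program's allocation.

Harbor Workforce: $181,125 | Pioneer Advocacy: $274,800 | Central Arts: $224,550 | West Literacy: $176,850

Equal tier: $342,900 ÷ 4 = $85,725 apiece.
Remainder $514,425 by headcount (total 604): Harbor Workforce 95,390.07 → $95,400; Pioneer Advocacy 189,076.74 → $189,075; Central Arts 138,826.61 → $138,825; West Literacy 91,131.58 → $91,125.
Totals: Harbor Workforce $85,725 + $95,400 = $181,125; Pioneer Advocacy $85,725 + $189,075 = $274,800; Central Arts $85,725 + $138,825 = $224,550; West Literacy $85,725 + $91,125 = $176,850.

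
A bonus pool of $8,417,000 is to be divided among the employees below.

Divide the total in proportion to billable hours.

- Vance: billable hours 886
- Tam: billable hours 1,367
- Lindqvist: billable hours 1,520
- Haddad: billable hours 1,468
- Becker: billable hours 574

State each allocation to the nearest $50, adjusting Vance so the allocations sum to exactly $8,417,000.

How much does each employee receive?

Vance: $1,282,400 · Tam: $1,978,700 · Lindqvist: $2,200,150 · Haddad: $2,124,900 · Becker: $830,850

Sum of billable hours: 5,815.
Unrounded shares: Vance 886/5,815 × $8,417,000 = 1,282,452.62; Tam 1,367/5,815 × $8,417,000 = 1,978,682.55; Lindqvist 1,520/5,815 × $8,417,000 = 2,200,144.45; Haddad 1,468/5,815 × $8,417,000 = 2,124,876.35; Becker 574/5,815 × $8,417,000 = 830,844.02.
At nearest $50: Vance $1,282,450; Tam $1,978,700; Lindqvist $2,200,150; Haddad $2,124,900; Becker $830,850. Sum = $8,417,050.
Difference $8,417,000 − $8,417,050 = −$50 applied to Vance: Vance becomes $1,282,400.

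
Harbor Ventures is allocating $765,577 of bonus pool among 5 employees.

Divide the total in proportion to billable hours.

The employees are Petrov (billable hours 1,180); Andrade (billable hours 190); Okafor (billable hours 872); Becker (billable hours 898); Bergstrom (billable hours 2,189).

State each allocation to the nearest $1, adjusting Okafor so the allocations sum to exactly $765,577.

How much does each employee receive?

Total billable hours = 5,329.
Raw shares: Petrov 1,180/5,329 × $765,577 = 169,521.65; Andrade 190/5,329 × $765,577 = 27,295.86; Okafor 872/5,329 × $765,577 = 125,273.62; Becker 898/5,329 × $765,577 = 129,008.85; Bergstrom 2,189/5,329 × $765,577 = 314,477.02.
After rounding ($1): Petrov $169,522; Andrade $27,296; Okafor $125,274; Becker $129,009; Bergstrom $314,477. Sum = $765,578.
Difference $765,577 − $765,578 = −$1 applied to Okafor: Okafor becomes $125,273.

Petrov: $169,522 · Andrade: $27,296 · Okafor: $125,273 · Becker: $129,009 · Bergstrom: $314,477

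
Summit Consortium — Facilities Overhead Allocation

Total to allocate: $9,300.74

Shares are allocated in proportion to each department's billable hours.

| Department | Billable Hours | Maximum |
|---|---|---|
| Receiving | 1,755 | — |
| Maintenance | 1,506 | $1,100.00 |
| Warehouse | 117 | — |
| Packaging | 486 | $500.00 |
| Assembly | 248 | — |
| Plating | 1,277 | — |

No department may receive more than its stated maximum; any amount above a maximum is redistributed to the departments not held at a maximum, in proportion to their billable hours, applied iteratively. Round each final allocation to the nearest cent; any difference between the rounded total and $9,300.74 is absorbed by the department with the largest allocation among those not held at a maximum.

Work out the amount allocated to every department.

Receiving: $3,978.45 | Maintenance: $1,100.00 | Warehouse: $265.23 | Packaging: $500.00 | Assembly: $562.20 | Plating: $2,894.86

Total billable hours = 5,389.
Unconstrained shares: Receiving 3,028.9105; Maintenance 2,599.1676; Warehouse 201.9274; Packaging 838.7752; Assembly 428.0170; Plating 2,203.9423.
Capped: Maintenance ($1,100.00), Packaging ($500.00); balance $7,700.74 reallocated over remaining billable hours 3,397.
Remaining shares: Receiving 3,978.4512 → $3,978.45; Warehouse 265.2301 → $265.23; Assembly 562.1971 → $562.20; Plating 2,894.8616 → $2,894.86.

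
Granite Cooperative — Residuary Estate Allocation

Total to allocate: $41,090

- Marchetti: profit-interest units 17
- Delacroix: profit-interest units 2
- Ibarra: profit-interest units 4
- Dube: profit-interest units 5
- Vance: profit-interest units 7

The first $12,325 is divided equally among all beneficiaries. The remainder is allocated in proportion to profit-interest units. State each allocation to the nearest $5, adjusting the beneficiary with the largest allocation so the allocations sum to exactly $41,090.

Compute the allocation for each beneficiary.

Marchetti: $16,435 | Delacroix: $4,110 | Ibarra: $5,750 | Dube: $6,575 | Vance: $8,220

First tranche $12,325 split equally: $2,465 each.
Remainder $28,765 by profit-interest units (total 35): Marchetti 13,971.57 → $13,970; Delacroix 1,643.71 → $1,645; Ibarra 3,287.43 → $3,285; Dube 4,109.29 → $4,110; Vance 5,753.00 → $5,755.
Totals: Marchetti $2,465 + $13,970 = $16,435; Delacroix $2,465 + $1,645 = $4,110; Ibarra $2,465 + $3,285 = $5,750; Dube $2,465 + $4,110 = $6,575; Vance $2,465 + $5,755 = $8,220.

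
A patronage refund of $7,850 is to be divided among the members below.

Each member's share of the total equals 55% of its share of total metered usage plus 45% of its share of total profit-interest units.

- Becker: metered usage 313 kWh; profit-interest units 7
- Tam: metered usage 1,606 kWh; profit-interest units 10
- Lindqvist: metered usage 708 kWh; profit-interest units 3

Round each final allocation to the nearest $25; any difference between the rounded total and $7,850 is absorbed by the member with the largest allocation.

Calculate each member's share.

Becker: $1,750 · Tam: $4,400 · Lindqvist: $1,700

Metered usage total 2,627; profit-interest units total 20.
Combined weights (55% metered usage + 45% profit-interest units): Becker 0.2230; Tam 0.5612; Lindqvist 0.2157.
Proportional shares: Becker 1,750.79; Tam 4,405.73; Lindqvist 1,693.48.
At nearest $25: Becker $1,750; Tam $4,400; Lindqvist $1,700. Sum = $7,850.
No rounding difference to absorb.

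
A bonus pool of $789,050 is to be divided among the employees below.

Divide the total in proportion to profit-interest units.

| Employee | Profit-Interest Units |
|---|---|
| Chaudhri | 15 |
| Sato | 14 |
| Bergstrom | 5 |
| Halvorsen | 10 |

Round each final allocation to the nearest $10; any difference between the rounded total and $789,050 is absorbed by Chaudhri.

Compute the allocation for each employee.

Chaudhri: $269,000 | Sato: $251,060 | Bergstrom: $89,660 | Halvorsen: $179,330

Total profit-interest units = 44.
Unrounded shares: Chaudhri 15/44 × $789,050 = 268,994.32; Sato 14/44 × $789,050 = 251,061.36; Bergstrom 5/44 × $789,050 = 89,664.77; Halvorsen 10/44 × $789,050 = 179,329.55.
At nearest $10: Chaudhri $268,990; Sato $251,060; Bergstrom $89,660; Halvorsen $179,330. Sum = $789,040.
Difference $789,050 − $789,040 = +$10 applied to Chaudhri: Chaudhri becomes $269,000.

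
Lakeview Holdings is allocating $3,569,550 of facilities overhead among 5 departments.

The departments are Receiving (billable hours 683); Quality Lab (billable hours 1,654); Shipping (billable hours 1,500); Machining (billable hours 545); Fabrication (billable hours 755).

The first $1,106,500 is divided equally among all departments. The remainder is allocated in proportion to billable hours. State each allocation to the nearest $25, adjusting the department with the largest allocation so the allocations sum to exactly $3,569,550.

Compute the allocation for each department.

Receiving: $548,775; Quality Lab: $1,014,375; Shipping: $940,500; Machining: $482,600; Fabrication: $583,300

First tranche $1,106,500 split equally: $221,300 each.
Remainder $2,463,050 by billable hours (total 5,137): Receiving 327,479.69 → $327,475; Quality Lab 793,047.44 → $793,050; Shipping 719,208.68 → $719,200; Machining 261,312.49 → $261,300; Fabrication 362,001.70 → $362,000.
Rounding difference +$25 on remainder applied to Quality Lab.
Totals: Receiving $221,300 + $327,475 = $548,775; Quality Lab $221,300 + $793,075 = $1,014,375; Shipping $221,300 + $719,200 = $940,500; Machining $221,300 + $261,300 = $482,600; Fabrication $221,300 + $362,000 = $583,300.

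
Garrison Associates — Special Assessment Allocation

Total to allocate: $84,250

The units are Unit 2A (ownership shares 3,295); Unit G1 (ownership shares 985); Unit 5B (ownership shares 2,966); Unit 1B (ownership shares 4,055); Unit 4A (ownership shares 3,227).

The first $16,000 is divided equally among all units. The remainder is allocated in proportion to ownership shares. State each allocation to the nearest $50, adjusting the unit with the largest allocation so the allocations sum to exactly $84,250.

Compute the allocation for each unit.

Equal tier: $16,000 ÷ 5 = $3,200 apiece.
Remainder $68,250 by ownership shares (total 14,528): Unit 2A 15,479.33 → $15,500; Unit G1 4,627.36 → $4,650; Unit 5B 13,933.75 → $13,950; Unit 1B 19,049.68 → $19,050; Unit 4A 15,159.88 → $15,150.
Rounding difference −$50 on remainder applied to Unit 1B.
Totals: Unit 2A $3,200 + $15,500 = $18,700; Unit G1 $3,200 + $4,650 = $7,850; Unit 5B $3,200 + $13,950 = $17,150; Unit 1B $3,200 + $19,000 = $22,200; Unit 4A $3,200 + $15,150 = $18,350.

Unit 2A: $18,700 · Unit G1: $7,850 · Unit 5B: $17,150 · Unit 1B: $22,200 · Unit 4A: $18,350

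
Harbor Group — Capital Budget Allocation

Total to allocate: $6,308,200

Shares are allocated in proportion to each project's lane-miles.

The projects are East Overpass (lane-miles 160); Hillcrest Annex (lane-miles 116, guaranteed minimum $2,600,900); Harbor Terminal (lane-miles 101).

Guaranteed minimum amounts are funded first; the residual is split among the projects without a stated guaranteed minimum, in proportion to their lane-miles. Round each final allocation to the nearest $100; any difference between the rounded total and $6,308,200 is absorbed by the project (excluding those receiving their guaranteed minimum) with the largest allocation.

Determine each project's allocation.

East Overpass: $2,272,700; Hillcrest Annex: $2,600,900; Harbor Terminal: $1,434,600

Guaranteed amounts: Hillcrest Annex $2,600,900. Remaining pool $3,707,300.
Remaining pool split over remaining lane-miles 261: East Overpass 2,272,674.33 → $2,272,700; Harbor Terminal 1,434,625.67 → $1,434,600.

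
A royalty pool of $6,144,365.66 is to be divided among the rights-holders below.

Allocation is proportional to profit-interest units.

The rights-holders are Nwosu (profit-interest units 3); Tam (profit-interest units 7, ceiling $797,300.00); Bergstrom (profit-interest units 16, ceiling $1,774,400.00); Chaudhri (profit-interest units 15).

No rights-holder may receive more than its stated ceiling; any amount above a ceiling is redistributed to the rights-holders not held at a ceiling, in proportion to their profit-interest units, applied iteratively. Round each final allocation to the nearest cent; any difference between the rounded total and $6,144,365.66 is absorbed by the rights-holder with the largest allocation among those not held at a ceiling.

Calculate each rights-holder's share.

Nwosu: $595,444.28; Tam: $797,300.00; Bergstrom: $1,774,400.00; Chaudhri: $2,977,221.38

Sum of profit-interest units: 41.
Pro-rata shares before constraints: Nwosu 449,587.7312; Tam 1,049,038.0395; Bergstrom 2,397,801.2332; Chaudhri 2,247,938.6561.
Held at cap: Tam ($797,300.00), Bergstrom ($1,774,400.00); balance $3,572,665.66 reallocated over remaining profit-interest units 18.
Redistributed shares: Nwosu 595,444.2767 → $595,444.28; Chaudhri 2,977,221.3833 → $2,977,221.38.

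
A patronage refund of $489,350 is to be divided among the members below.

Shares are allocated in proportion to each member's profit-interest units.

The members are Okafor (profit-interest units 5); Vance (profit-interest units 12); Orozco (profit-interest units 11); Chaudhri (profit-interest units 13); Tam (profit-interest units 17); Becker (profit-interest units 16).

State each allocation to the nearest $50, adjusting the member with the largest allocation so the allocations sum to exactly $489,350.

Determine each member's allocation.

Okafor: $33,050 · Vance: $79,350 · Orozco: $72,750 · Chaudhri: $85,950 · Tam: $112,450 · Becker: $105,800

Sum of profit-interest units: 74.
Pro-rata amounts: Okafor 5/74 × $489,350 = 33,064.19; Vance 12/74 × $489,350 = 79,354.05; Orozco 11/74 × $489,350 = 72,741.22; Chaudhri 13/74 × $489,350 = 85,966.89; Tam 17/74 × $489,350 = 112,418.24; Becker 16/74 × $489,350 = 105,805.41.
After rounding ($50): Okafor $33,050; Vance $79,350; Orozco $72,750; Chaudhri $85,950; Tam $112,400; Becker $105,800. Sum = $489,300.
Difference $489,350 − $489,300 = +$50 applied to largest allocation (Tam): Tam becomes $112,450.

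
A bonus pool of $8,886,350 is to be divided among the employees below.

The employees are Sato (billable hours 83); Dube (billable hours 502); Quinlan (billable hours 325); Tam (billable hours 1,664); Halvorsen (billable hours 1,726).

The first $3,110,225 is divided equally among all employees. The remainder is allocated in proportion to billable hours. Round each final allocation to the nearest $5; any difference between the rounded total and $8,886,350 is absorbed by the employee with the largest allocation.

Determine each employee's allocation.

Sato: $733,540 | Dube: $1,296,375 | Quinlan: $1,058,615 | Tam: $2,857,270 | Halvorsen: $2,940,550

Equal tier: $3,110,225 ÷ 5 = $622,045 apiece.
Remainder $5,776,125 by billable hours (total 4,300): Sato 111,492.65 → $111,495; Dube 674,329.01 → $674,330; Quinlan 436,567.59 → $436,570; Tam 2,235,226.05 → $2,235,225; Halvorsen 2,318,509.71 → $2,318,510.
Rounding difference −$5 on remainder applied to Halvorsen.
Totals: Sato $622,045 + $111,495 = $733,540; Dube $622,045 + $674,330 = $1,296,375; Quinlan $622,045 + $436,570 = $1,058,615; Tam $622,045 + $2,235,225 = $2,857,270; Halvorsen $622,045 + $2,318,505 = $2,940,550.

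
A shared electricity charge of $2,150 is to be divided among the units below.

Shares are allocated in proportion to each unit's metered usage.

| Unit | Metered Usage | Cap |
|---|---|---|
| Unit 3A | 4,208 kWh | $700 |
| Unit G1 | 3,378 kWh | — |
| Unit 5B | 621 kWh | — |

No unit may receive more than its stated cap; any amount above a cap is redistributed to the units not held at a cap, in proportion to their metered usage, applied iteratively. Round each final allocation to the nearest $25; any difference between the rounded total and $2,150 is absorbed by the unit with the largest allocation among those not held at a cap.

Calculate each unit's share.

Total metered usage = 8,207.
Unconstrained shares: Unit 3A 1,102.38; Unit G1 884.94; Unit 5B 162.68.
Held at cap: Unit 3A ($700); remaining pool $1,450 reallocated over remaining metered usage 3,999.
Remaining shares: Unit G1 1,224.83 → $1,225; Unit 5B 225.17 → $225.

Unit 3A: $700 | Unit G1: $1,225 | Unit 5B: $225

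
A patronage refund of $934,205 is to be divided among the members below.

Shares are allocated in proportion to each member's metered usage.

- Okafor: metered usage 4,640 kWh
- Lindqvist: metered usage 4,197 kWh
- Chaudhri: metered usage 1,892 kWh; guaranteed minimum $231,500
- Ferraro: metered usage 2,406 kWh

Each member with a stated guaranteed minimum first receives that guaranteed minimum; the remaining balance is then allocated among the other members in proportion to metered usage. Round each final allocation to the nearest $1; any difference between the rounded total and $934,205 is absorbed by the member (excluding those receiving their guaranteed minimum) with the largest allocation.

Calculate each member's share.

Okafor: $290,007; Lindqvist: $262,319; Chaudhri: $231,500; Ferraro: $150,379

Minimums first: Chaudhri $231,500. Remaining pool $702,705.
Remaining pool split over remaining metered usage 11,243: Okafor 290,007.22 → $290,007; Lindqvist 262,319.03 → $262,319; Ferraro 150,378.74 → $150,379.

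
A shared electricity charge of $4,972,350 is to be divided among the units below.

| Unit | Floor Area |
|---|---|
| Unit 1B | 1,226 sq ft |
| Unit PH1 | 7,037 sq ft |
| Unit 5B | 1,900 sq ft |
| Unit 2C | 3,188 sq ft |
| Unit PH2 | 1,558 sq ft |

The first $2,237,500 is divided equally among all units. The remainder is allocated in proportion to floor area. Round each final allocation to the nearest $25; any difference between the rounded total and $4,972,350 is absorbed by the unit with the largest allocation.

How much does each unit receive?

$2,237,500 shared equally gives $447,500 per unit.
Remainder $2,734,850 by floor area (total 14,909): Unit 1B 224,892.76 → $224,900; Unit PH1 1,290,840.40 → $1,290,850; Unit 5B 348,528.74 → $348,525; Unit 2C 584,794.54 → $584,800; Unit PH2 285,793.57 → $285,800.
Rounding difference −$25 on remainder applied to Unit PH1.
Totals: Unit 1B $447,500 + $224,900 = $672,400; Unit PH1 $447,500 + $1,290,825 = $1,738,325; Unit 5B $447,500 + $348,525 = $796,025; Unit 2C $447,500 + $584,800 = $1,032,300; Unit PH2 $447,500 + $285,800 = $733,300.

Unit 1B: $672,400 · Unit PH1: $1,738,325 · Unit 5B: $796,025 · Unit 2C: $1,032,300 · Unit PH2: $733,300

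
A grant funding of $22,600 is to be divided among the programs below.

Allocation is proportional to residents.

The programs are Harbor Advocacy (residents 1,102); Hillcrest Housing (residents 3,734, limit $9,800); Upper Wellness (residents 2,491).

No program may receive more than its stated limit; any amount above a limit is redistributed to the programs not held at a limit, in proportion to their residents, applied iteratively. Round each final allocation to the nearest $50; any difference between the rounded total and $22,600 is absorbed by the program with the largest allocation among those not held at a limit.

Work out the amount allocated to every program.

Harbor Advocacy: $3,950 | Hillcrest Housing: $9,800 | Upper Wellness: $8,850

Total residents = 7,327.
Proportional shares (ignoring caps): Harbor Advocacy 3,399.10; Hillcrest Housing 11,517.46; Upper Wellness 7,683.44.
Capped: Hillcrest Housing ($9,800); balance $12,800 reallocated over remaining residents 3,593.
Remaining shares: Harbor Advocacy 3,925.86 → $3,950; Upper Wellness 8,874.14 → $8,850.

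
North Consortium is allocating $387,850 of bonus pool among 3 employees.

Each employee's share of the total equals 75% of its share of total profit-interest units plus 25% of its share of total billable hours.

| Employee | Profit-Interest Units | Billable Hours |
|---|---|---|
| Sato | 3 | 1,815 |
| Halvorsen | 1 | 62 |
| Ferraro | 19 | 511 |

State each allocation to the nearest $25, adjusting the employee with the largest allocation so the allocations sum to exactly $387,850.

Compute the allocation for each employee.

Sato: $111,650 · Halvorsen: $15,175 · Ferraro: $261,025

Profit-interest units total 23; billable hours total 2,388.
Blended shares (75% profit-interest units + 25% billable hours): Sato 0.2878; Halvorsen 0.0391; Ferraro 0.6731.
Raw shares: Sato 111,638.22; Halvorsen 15,164.73; Ferraro 261,047.05.
Rounded to nearest $25: Sato $111,650; Halvorsen $15,175; Ferraro $261,050. Sum = $387,875.
Difference $387,850 − $387,875 = −$25 applied to largest allocation (Ferraro): Ferraro becomes $261,025.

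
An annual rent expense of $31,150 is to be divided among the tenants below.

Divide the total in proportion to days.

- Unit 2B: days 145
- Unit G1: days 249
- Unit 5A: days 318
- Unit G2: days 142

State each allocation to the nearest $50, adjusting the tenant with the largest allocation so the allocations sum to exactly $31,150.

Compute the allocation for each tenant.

Total days = 854.
Pro-rata amounts: Unit 2B 145/854 × $31,150 = 5,288.93; Unit G1 249/854 × $31,150 = 9,082.38; Unit 5A 318/854 × $31,150 = 11,599.18; Unit G2 142/854 × $31,150 = 5,179.51.
At nearest $50: Unit 2B $5,300; Unit G1 $9,100; Unit 5A $11,600; Unit G2 $5,200. Sum = $31,200.
Difference $31,150 − $31,200 = −$50 applied to largest allocation (Unit 5A): Unit 5A becomes $11,550.

Unit 2B: $5,300 · Unit G1: $9,100 · Unit 5A: $11,550 · Unit G2: $5,200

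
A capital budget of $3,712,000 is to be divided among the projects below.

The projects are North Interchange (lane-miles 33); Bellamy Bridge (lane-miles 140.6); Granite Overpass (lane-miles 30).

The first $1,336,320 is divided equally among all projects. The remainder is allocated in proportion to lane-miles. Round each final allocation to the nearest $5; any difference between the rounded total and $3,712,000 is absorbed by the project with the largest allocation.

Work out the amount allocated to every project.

Equal tier: $1,336,320 ÷ 3 = $445,440 apiece.
Remainder $2,375,680 by lane-miles (total 203.6): North Interchange 385,056.19 → $385,055; Bellamy Bridge 1,640,572.73 → $1,640,575; Granite Overpass 350,051.08 → $350,050.
Totals: North Interchange $445,440 + $385,055 = $830,495; Bellamy Bridge $445,440 + $1,640,575 = $2,086,015; Granite Overpass $445,440 + $350,050 = $795,490.

North Interchange: $830,495 · Bellamy Bridge: $2,086,015 · Granite Overpass: $795,490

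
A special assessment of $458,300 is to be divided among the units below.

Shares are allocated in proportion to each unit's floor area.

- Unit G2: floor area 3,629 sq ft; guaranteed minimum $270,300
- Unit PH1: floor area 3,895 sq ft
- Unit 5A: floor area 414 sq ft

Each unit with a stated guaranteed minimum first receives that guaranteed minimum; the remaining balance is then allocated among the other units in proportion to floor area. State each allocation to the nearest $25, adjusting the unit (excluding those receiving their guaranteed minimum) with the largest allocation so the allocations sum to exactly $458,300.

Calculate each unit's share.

Unit G2: $270,300 | Unit PH1: $169,925 | Unit 5A: $18,075

Guaranteed amounts: Unit G2 $270,300. Balance $188,000.
Balance split over remaining floor area 4,309: Unit PH1 169,937.34 → $169,925; Unit 5A 18,062.66 → $18,075.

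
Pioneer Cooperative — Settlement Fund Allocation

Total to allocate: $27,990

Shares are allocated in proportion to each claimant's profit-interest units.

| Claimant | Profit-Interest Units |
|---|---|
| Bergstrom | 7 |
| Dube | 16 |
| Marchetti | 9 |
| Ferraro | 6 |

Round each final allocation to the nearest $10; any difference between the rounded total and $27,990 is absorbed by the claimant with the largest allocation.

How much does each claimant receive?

Bergstrom: $5,160 | Dube: $11,780 | Marchetti: $6,630 | Ferraro: $4,420

Total profit-interest units = 38.
Proportional shares: Bergstrom 7/38 × $27,990 = 5,156.05; Dube 16/38 × $27,990 = 11,785.26; Marchetti 9/38 × $27,990 = 6,629.21; Ferraro 6/38 × $27,990 = 4,419.47.
Rounded to nearest $10: Bergstrom $5,160; Dube $11,790; Marchetti $6,630; Ferraro $4,420. Sum = $28,000.
Difference $27,990 − $28,000 = −$10 applied to largest allocation (Dube): Dube becomes $11,780.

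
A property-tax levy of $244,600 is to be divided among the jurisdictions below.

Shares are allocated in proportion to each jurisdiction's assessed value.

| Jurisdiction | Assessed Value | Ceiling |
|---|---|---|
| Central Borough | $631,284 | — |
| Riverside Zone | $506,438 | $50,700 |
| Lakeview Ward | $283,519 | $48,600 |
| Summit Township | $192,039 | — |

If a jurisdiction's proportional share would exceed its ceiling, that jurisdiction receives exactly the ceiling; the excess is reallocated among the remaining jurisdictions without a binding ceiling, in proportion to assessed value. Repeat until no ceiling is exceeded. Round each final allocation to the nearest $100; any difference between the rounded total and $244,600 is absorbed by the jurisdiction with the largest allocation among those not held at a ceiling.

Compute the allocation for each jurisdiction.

Combined assessed value = 1,613,280.
Pro-rata shares before constraints: Central Borough 95,713.12; Riverside Zone 76,784.40; Lakeview Ward 42,986.18; Summit Township 29,116.30.
Capped: Riverside Zone ($50,700); balance $193,900 reallocated over remaining assessed value 1,106,842.
Capped: Lakeview Ward ($48,600); balance $145,300 reallocated over remaining assessed value 823,323.
Remaining shares: Central Borough 111,408.97 → $111,400; Summit Township 33,891.03 → $33,900.

Central Borough: $111,400 | Riverside Zone: $50,700 | Lakeview Ward: $48,600 | Summit Township: $33,900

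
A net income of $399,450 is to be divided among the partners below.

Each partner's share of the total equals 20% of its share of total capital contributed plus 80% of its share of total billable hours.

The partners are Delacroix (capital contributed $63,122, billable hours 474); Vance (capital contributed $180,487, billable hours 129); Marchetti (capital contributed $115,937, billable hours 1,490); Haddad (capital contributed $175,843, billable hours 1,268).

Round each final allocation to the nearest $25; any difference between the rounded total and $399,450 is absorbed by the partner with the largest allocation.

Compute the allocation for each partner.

Totals — capital contributed 535,389, billable hours 3,361.
Composite weights (20% capital contributed + 80% billable hours): Delacroix 0.1364; Vance 0.0981; Marchetti 0.3980; Haddad 0.3675.
Pro-rata amounts: Delacroix 54,486.35; Vance 39,197.19; Marchetti 158,967.44; Haddad 146,799.02.
After rounding ($25): Delacroix $54,475; Vance $39,200; Marchetti $158,975; Haddad $146,800. Sum = $399,450.
Sum already equals the total — no adjustment.

Delacroix: $54,475; Vance: $39,200; Marchetti: $158,975; Haddad: $146,800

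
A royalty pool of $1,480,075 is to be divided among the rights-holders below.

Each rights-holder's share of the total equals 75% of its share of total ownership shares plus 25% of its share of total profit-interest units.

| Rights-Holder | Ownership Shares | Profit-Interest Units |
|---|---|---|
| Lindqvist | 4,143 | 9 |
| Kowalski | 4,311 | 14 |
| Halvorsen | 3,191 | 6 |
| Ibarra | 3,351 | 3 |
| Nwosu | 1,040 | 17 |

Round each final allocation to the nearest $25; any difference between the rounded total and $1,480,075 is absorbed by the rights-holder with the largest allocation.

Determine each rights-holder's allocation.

Ownership shares total 16,036; profit-interest units total 49.
Composite weights (75% ownership shares + 25% profit-interest units): Lindqvist 0.2397; Kowalski 0.2731; Halvorsen 0.1799; Ibarra 0.1720; Nwosu 0.1354.
Pro-rata amounts: Lindqvist 354,752.54; Kowalski 404,138.98; Halvorsen 266,198.26; Ibarra 254,619.69; Nwosu 200,365.53.
Rounded to nearest $25: Lindqvist $354,750; Kowalski $404,150; Halvorsen $266,200; Ibarra $254,625; Nwosu $200,375. Sum = $1,480,100.
Difference $1,480,075 − $1,480,100 = −$25 applied to largest allocation (Kowalski): Kowalski becomes $404,125.

Lindqvist: $354,750 | Kowalski: $404,125 | Halvorsen: $266,200 | Ibarra: $254,625 | Nwosu: $200,375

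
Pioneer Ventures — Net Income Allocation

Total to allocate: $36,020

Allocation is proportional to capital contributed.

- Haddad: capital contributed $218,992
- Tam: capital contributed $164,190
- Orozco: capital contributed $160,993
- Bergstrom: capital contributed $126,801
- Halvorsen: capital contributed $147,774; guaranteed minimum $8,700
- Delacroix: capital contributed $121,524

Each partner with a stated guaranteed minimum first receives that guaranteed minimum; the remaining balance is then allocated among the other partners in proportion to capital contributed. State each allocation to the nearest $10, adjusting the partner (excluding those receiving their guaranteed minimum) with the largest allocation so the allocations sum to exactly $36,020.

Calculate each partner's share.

Haddad: $7,550 · Tam: $5,660 · Orozco: $5,550 · Bergstrom: $4,370 · Halvorsen: $8,700 · Delacroix: $4,190

Minimums first: Halvorsen $8,700. Remaining pool $27,320.
Remaining pool split over remaining capital contributed 792,500: Haddad 7,549.35 → $7,550; Tam 5,660.15 → $5,660; Orozco 5,549.94 → $5,550; Bergstrom 4,371.23 → $4,370; Delacroix 4,189.32 → $4,190.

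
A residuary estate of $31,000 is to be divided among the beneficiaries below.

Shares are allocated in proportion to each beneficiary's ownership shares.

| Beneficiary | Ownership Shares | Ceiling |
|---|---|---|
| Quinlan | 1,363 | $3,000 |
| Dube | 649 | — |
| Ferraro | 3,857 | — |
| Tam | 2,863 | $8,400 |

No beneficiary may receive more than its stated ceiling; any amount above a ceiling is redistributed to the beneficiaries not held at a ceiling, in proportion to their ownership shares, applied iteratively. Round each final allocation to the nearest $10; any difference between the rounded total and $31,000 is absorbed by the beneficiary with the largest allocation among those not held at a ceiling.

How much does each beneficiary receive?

Sum of ownership shares: 8,732.
Pro-rata shares before constraints: Quinlan 4,838.87; Dube 2,304.05; Ferraro 13,692.97; Tam 10,164.11.
Capped: Quinlan ($3,000), Tam ($8,400); remaining pool $19,600 reallocated over remaining ownership shares 4,506.
Redistributed shares: Dube 2,822.99 → $2,820; Ferraro 16,777.01 → $16,780.

Quinlan: $3,000 · Dube: $2,820 · Ferraro: $16,780 · Tam: $8,400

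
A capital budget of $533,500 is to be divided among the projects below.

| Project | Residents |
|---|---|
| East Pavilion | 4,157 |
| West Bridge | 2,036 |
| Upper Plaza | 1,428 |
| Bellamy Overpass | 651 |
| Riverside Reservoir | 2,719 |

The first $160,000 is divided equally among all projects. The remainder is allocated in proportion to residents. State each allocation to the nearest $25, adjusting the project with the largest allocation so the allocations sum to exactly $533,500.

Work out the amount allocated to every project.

East Pavilion: $173,250 | West Bridge: $101,200 | Upper Plaza: $80,525 | Bellamy Overpass: $54,125 | Riverside Reservoir: $124,400

First tranche $160,000 split equally: $32,000 each.
Remainder $373,500 by residents (total 10,991): East Pavilion 141,264.63 → $141,275; West Bridge 69,188.06 → $69,200; Upper Plaza 48,526.79 → $48,525; Bellamy Overpass 22,122.51 → $22,125; Riverside Reservoir 92,398.01 → $92,400.
Rounding difference −$25 on remainder applied to East Pavilion.
Totals: East Pavilion $32,000 + $141,250 = $173,250; West Bridge $32,000 + $69,200 = $101,200; Upper Plaza $32,000 + $48,525 = $80,525; Bellamy Overpass $32,000 + $22,125 = $54,125; Riverside Reservoir $32,000 + $92,400 = $124,400.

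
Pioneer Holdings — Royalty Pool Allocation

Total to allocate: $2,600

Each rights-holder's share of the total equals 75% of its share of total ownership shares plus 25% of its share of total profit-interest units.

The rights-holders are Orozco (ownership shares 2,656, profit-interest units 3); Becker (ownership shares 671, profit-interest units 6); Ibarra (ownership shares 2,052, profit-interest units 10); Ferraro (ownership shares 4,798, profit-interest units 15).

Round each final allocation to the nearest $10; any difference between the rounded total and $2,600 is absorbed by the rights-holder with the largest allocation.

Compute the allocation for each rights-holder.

Orozco: $570 · Becker: $240 · Ibarra: $580 · Ferraro: $1,210

Totals — ownership shares 10,177, profit-interest units 34.
Composite weights (75% ownership shares + 25% profit-interest units): Orozco 0.2178; Becker 0.0936; Ibarra 0.2248; Ferraro 0.4639.
Pro-rata amounts: Orozco 566.27; Becker 243.28; Ibarra 584.36; Ferraro 1,206.10.
At nearest $10: Orozco $570; Becker $240; Ibarra $580; Ferraro $1,210. Sum = $2,600.
Sum already equals the total — no adjustment.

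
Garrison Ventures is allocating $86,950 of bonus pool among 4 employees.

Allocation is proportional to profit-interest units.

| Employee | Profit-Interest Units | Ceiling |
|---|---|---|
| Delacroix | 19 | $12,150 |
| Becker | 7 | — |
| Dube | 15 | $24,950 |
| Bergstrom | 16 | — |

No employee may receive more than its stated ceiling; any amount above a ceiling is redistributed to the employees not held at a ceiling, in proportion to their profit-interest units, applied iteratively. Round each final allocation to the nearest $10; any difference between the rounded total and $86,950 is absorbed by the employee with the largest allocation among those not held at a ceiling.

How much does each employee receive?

Combined profit-interest units = 57.
Proportional shares (ignoring caps): Delacroix 28,983.33; Becker 10,678.07; Dube 22,881.58; Bergstrom 24,407.02.
Cap binds for Delacroix ($12,150); balance $74,800 reallocated over remaining profit-interest units 38.
Cap binds for Dube ($24,950); balance $49,850 reallocated over remaining profit-interest units 23.
Shares after redistribution: Becker 15,171.74 → $15,170; Bergstrom 34,678.26 → $34,680.

Delacroix: $12,150; Becker: $15,170; Dube: $24,950; Bergstrom: $34,680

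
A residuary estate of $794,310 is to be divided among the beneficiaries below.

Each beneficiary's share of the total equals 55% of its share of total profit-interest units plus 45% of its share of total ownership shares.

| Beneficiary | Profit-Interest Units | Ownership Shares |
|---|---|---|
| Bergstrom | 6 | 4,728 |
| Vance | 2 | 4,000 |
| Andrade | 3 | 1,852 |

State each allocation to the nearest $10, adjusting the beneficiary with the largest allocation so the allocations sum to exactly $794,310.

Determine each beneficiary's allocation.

Profit-interest units total 11; ownership shares total 10,580.
Blended shares (55% profit-interest units + 45% ownership shares): Bergstrom 0.5011; Vance 0.2701; Andrade 0.2288.
Proportional shares: Bergstrom 398,025.89; Vance 214,568.81; Andrade 181,715.30.
At nearest $10: Bergstrom $398,030; Vance $214,570; Andrade $181,720. Sum = $794,320.
Difference $794,310 − $794,320 = −$10 applied to largest allocation (Bergstrom): Bergstrom becomes $398,020.

Bergstrom: $398,020 · Vance: $214,570 · Andrade: $181,720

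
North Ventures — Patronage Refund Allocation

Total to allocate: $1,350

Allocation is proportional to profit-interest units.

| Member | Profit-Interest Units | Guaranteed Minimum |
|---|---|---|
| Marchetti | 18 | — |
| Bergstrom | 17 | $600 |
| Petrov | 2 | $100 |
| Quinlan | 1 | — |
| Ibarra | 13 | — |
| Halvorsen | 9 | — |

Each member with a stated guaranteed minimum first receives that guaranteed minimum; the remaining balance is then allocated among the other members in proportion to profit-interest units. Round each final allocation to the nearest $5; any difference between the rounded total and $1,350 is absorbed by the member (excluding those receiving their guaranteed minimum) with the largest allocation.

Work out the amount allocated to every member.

Marchetti: $285; Bergstrom: $600; Petrov: $100; Quinlan: $15; Ibarra: $205; Halvorsen: $145

Minimums first: Bergstrom $600; Petrov $100. Residual $650.
Residual split over remaining profit-interest units 41: Marchetti 285.37 → $285; Quinlan 15.85 → $15; Ibarra 206.10 → $205; Halvorsen 142.68 → $145.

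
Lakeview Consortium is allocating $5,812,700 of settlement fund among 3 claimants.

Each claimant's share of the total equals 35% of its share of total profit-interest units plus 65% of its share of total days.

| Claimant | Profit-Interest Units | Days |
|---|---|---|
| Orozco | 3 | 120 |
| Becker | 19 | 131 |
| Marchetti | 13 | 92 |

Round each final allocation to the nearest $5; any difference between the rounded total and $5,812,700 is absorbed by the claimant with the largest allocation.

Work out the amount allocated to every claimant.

Orozco: $1,496,220; Becker: $2,547,420; Marchetti: $1,769,060

Profit-interest units total 35; days total 343.
Blended shares (35% profit-interest units + 65% days): Orozco 0.2574; Becker 0.4383; Marchetti 0.3043.
Unrounded shares: Orozco 1,496,219.48; Becker 2,547,420.01; Marchetti 1,769,060.50.
At nearest $5: Orozco $1,496,220; Becker $2,547,420; Marchetti $1,769,060. Sum = $5,812,700.
Sum already equals the total — no adjustment.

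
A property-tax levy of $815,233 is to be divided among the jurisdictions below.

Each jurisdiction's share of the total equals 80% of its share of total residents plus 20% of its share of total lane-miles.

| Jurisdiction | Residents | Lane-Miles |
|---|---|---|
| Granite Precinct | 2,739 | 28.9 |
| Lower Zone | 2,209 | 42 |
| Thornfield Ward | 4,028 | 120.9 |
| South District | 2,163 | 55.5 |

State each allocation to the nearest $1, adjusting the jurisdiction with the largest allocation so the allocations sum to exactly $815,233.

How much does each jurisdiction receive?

Residents total 11,139; lane-miles total 247.3.
Combined weights (80% residents + 20% lane-miles): Granite Precinct 0.2201; Lower Zone 0.1926; Thornfield Ward 0.3871; South District 0.2002.
Raw shares: Granite Precinct 179,421.92; Lower Zone 157,027.43; Thornfield Ward 315,548.86; South District 163,234.79.
Rounded to nearest $1: Granite Precinct $179,422; Lower Zone $157,027; Thornfield Ward $315,549; South District $163,235. Sum = $815,233.
Rounded total matches; no reconciliation needed.

Granite Precinct: $179,422; Lower Zone: $157,027; Thornfield Ward: $315,549; South District: $163,235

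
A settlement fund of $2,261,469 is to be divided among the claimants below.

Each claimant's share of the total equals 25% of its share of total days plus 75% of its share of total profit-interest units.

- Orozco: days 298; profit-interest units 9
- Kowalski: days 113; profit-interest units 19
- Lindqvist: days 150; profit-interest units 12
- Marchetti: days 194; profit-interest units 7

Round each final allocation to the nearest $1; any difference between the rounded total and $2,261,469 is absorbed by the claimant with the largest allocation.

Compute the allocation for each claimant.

Orozco: $547,937 | Kowalski: $770,276 | Lindqvist: $545,372 | Marchetti: $397,884

Days total 755; profit-interest units total 47.
Composite weights (25% days + 75% profit-interest units): Orozco 0.2423; Kowalski 0.3406; Lindqvist 0.2412; Marchetti 0.1759.
Unrounded shares: Orozco 547,937.02; Kowalski 770,276.03; Lindqvist 545,371.87; Marchetti 397,884.07.
At nearest $1: Orozco $547,937; Kowalski $770,276; Lindqvist $545,372; Marchetti $397,884. Sum = $2,261,469.
Rounded total matches; no reconciliation needed.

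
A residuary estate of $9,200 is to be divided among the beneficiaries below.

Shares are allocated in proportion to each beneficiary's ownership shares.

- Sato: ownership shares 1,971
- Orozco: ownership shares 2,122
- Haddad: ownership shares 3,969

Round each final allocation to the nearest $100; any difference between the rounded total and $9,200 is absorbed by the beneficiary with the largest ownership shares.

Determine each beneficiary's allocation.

Sato: $2,200 | Orozco: $2,400 | Haddad: $4,600

Total ownership shares = 8,062.
Raw shares: Sato 1,971/8,062 × $9,200 = 2,249.22; Orozco 2,122/8,062 × $9,200 = 2,421.53; Haddad 3,969/8,062 × $9,200 = 4,529.25.
Rounded to nearest $100: Sato $2,200; Orozco $2,400; Haddad $4,500. Sum = $9,100.
Difference $9,200 − $9,100 = +$100 applied to largest ownership shares (Haddad): Haddad becomes $4,600.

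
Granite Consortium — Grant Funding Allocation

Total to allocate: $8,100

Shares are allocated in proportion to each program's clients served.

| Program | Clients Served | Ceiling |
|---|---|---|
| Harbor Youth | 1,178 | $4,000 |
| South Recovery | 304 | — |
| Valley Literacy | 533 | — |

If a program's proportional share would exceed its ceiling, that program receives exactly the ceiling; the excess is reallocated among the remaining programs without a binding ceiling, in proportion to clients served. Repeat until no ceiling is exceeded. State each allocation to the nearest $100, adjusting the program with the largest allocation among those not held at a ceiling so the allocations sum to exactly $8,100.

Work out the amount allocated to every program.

Harbor Youth: $4,000 | South Recovery: $1,500 | Valley Literacy: $2,600

Sum of clients served: 2,015.
Unconstrained shares: Harbor Youth 4,735.38; South Recovery 1,222.03; Valley Literacy 2,142.58.
Capped: Harbor Youth ($4,000); balance $4,100 reallocated over remaining clients served 837.
Shares after redistribution: South Recovery 1,489.13 → $1,500; Valley Literacy 2,610.87 → $2,600.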